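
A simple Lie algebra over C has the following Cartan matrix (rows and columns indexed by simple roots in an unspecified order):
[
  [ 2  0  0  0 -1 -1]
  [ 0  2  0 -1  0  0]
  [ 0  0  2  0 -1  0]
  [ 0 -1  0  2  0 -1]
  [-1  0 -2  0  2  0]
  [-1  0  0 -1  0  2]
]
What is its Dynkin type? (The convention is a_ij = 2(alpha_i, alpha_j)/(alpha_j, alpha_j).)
The matrix has rank 6 with 2's on the diagonal. Reading the off-diagonal entries as Dynkin edges (a single edge where a_ij = a_ji = -1; a double or triple edge where a_ij * a_ji = 2 or 3), the diagram is a chain of 6 nodes with a double edge at one end; the terminal node there is the unique short simple root (B_6). One simple-root ordering that puts it in standard form is (alpha_2, alpha_4, alpha_6, alpha_1, alpha_5, alpha_3). So the algebra is type B_6, i.e. so(13).

B6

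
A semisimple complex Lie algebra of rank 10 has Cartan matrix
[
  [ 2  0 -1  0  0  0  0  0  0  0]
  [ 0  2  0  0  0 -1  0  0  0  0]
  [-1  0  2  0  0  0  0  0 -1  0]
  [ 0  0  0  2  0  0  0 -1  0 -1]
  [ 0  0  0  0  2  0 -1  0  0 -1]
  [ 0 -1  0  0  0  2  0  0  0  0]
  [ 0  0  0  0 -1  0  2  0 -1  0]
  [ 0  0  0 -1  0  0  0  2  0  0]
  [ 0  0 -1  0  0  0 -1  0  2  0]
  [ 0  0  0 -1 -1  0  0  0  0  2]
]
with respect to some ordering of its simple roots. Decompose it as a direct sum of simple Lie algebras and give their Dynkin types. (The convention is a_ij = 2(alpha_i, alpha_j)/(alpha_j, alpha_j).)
The diagram associated to this matrix has two connected components: the simple roots {alpha_2, alpha_6} form a chain of 2 nodes with single edges (A_2), and {alpha_1, alpha_3, alpha_4, alpha_5, alpha_7, alpha_8, alpha_9, alpha_10} form a chain of 8 nodes with single edges (A_8). A semisimple Lie algebra decomposes uniquely as the direct sum of simple ideals, one per connected component of its Dynkin diagram, so g ≅ A_2 ⊕ A_8 (dimension 8 + 80 = 88).

A_2 + A_8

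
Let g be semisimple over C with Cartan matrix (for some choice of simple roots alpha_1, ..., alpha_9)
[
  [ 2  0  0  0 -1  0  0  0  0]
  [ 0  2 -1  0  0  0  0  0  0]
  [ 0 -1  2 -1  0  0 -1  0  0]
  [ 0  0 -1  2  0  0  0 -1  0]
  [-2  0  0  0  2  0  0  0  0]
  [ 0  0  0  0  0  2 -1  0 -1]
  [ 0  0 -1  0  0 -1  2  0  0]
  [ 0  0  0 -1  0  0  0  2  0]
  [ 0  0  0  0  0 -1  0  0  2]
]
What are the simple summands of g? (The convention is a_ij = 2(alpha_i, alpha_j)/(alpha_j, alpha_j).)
The diagram associated to this matrix has two connected components: the simple roots {alpha_1, alpha_5} form a chain of 2 nodes with a double edge at one end; the terminal node there is the unique short simple root (B_2), and {alpha_2, alpha_3, alpha_4, alpha_6, alpha_7, alpha_8, alpha_9} form a chain of 6 nodes with one extra node attached to the third node from one end (E_7). A semisimple Lie algebra decomposes uniquely as the direct sum of simple ideals, one per connected component of its Dynkin diagram, so g ≅ B_2 ⊕ E_7 (dimension 10 + 133 = 143).

B_2 ⊕ E_7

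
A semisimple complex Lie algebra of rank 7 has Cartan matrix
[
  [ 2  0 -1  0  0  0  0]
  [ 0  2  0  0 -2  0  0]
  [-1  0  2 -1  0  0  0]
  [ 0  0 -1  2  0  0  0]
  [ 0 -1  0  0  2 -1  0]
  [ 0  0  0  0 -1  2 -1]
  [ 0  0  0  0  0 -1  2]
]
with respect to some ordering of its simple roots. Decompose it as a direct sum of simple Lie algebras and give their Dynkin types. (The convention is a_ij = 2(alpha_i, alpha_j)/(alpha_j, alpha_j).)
A_3 (sl(4)) ⊕ C_4 (sp(8))

The diagram associated to this matrix has two connected components: the simple roots {alpha_1, alpha_3, alpha_4} form a chain of 3 nodes with single edges (A_3), and {alpha_2, alpha_5, alpha_6, alpha_7} form a chain of 4 nodes with a double edge at one end; the terminal node there is the unique long simple root (C_4). A semisimple Lie algebra decomposes uniquely as the direct sum of simple ideals, one per connected component of its Dynkin diagram, so g ≅ A_3 ⊕ C_4 (dimension 15 + 36 = 51).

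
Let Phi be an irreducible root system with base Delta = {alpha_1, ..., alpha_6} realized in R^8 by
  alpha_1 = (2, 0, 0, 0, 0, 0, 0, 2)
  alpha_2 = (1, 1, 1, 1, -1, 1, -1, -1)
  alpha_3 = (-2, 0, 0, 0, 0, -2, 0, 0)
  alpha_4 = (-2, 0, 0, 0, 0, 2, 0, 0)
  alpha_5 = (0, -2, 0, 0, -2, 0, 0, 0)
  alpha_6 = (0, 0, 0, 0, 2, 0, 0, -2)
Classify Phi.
Compute the Cartan integers a_ij = 2(alpha_i, alpha_j)/(alpha_j, alpha_j); the resulting 6x6 Cartan matrix is
[[2, 0, -1, -1, 0, -1], [0, 2, -1, 0, 0, 0], [-1, -1, 2, 0, 0, 0], [-1, 0, 0, 2, 0, 0], [0, 0, 0, 0, 2, -1], [-1, 0, 0, 0, -1, 2]].
All simple roots have the same length, so the diagram is simply laced. The associated Dynkin diagram is a chain of 5 nodes with one extra node attached to the third node from one end (E_6), so the type is E_6.

E6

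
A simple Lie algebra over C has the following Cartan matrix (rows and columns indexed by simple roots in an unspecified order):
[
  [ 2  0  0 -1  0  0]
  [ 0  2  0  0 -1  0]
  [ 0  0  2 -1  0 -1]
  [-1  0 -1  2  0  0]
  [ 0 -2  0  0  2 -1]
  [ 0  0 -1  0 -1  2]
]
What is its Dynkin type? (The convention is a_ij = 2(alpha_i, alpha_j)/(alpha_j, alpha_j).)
The matrix has rank 6 with 2's on the diagonal. Reading the off-diagonal entries as Dynkin edges (a single edge where a_ij = a_ji = -1; a double or triple edge where a_ij * a_ji = 2 or 3), the diagram is a chain of 6 nodes with a double edge at one end; the terminal node there is the unique short simple root (B_6). One simple-root ordering that puts it in standard form is (alpha_1, alpha_4, alpha_3, alpha_6, alpha_5, alpha_2). So the algebra is type B_6, i.e. so(13).

type B_6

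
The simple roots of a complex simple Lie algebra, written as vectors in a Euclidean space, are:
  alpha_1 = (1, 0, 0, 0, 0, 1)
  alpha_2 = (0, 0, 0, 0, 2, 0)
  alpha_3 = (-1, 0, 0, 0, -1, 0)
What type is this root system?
Compute the Cartan integers a_ij = 2(alpha_i, alpha_j)/(alpha_j, alpha_j); the resulting 3x3 Cartan matrix is
[[2, 0, -1], [0, 2, -2], [-1, -1, 2]].
The roots have two lengths (squared-length ratio 2:1); the short ones are alpha_{1,3}. The associated Dynkin diagram is a chain of 3 nodes with a double edge at one end; the terminal node there is the unique long simple root (C_3), so the type is C_3 (the algebra sp(6)).

C_3 (sp(6))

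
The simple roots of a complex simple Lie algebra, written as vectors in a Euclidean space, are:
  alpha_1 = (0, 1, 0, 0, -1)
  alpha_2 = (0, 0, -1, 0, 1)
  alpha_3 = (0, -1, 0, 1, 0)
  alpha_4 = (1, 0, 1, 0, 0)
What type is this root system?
Compute the Cartan integers a_ij = 2(alpha_i, alpha_j)/(alpha_j, alpha_j); the resulting 4x4 Cartan matrix is
[[2, -1, -1, 0], [-1, 2, 0, -1], [-1, 0, 2, 0], [0, -1, 0, 2]].
All simple roots have the same length, so the diagram is simply laced. The associated Dynkin diagram is a chain of 4 nodes with single edges (A_4), so the type is A_4 (the algebra sl(5)).

A_4 (sl(5))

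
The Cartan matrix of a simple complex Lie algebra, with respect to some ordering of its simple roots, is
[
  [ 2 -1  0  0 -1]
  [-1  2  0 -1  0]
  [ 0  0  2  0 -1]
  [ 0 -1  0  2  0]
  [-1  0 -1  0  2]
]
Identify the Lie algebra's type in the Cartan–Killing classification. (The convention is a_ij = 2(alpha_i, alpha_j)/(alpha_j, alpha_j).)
A5

The matrix has rank 5 with 2's on the diagonal. Reading the off-diagonal entries as Dynkin edges (a single edge where a_ij = a_ji = -1; a double or triple edge where a_ij * a_ji = 2 or 3), the diagram is a chain of 5 nodes with single edges (A_5). One simple-root ordering that puts it in standard form is (alpha_4, alpha_2, alpha_1, alpha_5, alpha_3). So the algebra is type A_5, i.e. sl(6).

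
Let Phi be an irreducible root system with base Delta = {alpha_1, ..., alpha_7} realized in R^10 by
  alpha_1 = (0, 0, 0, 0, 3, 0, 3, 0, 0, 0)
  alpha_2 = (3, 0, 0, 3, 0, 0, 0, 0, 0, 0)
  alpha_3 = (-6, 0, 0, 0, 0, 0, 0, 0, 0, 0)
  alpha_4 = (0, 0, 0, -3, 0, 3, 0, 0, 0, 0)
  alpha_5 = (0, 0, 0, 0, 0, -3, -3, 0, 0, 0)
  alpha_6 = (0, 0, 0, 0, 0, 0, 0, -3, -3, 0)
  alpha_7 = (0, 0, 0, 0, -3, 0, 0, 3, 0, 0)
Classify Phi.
Compute the Cartan integers a_ij = 2(alpha_i, alpha_j)/(alpha_j, alpha_j); the resulting 7x7 Cartan matrix is
[[2, 0, 0, 0, -1, 0, -1], [0, 2, -1, -1, 0, 0, 0], [0, -2, 2, 0, 0, 0, 0], [0, -1, 0, 2, -1, 0, 0], [-1, 0, 0, -1, 2, 0, 0], [0, 0, 0, 0, 0, 2, -1], [-1, 0, 0, 0, 0, -1, 2]].
The roots have two lengths (squared-length ratio 2:1); the short ones are alpha_{1,2,4,5,6,7}. The associated Dynkin diagram is a chain of 7 nodes with a double edge at one end; the terminal node there is the unique long simple root (C_7), so the type is C_7 (the algebra sp(14)).

C_7 (sp(14))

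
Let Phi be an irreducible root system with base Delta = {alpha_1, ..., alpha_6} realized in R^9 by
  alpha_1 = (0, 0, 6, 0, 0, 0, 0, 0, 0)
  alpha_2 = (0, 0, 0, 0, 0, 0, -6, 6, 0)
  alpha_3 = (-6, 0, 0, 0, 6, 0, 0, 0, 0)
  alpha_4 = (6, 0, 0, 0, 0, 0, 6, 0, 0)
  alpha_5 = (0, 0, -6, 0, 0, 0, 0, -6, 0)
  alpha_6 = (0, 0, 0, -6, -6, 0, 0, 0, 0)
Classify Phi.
B6

Compute the Cartan integers a_ij = 2(alpha_i, alpha_j)/(alpha_j, alpha_j); the resulting 6x6 Cartan matrix is
[[2, 0, 0, 0, -1, 0], [0, 2, 0, -1, -1, 0], [0, 0, 2, -1, 0, -1], [0, -1, -1, 2, 0, 0], [-2, -1, 0, 0, 2, 0], [0, 0, -1, 0, 0, 2]].
The roots have two lengths (squared-length ratio 2:1); the short ones are alpha_{1}. The associated Dynkin diagram is a chain of 6 nodes with a double edge at one end; the terminal node there is the unique short simple root (B_6), so the type is B_6 (the algebra so(13)).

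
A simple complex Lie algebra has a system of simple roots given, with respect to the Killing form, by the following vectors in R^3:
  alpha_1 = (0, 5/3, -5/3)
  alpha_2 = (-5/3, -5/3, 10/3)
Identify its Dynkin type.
type G_2

Compute the Cartan integers a_ij = 2(alpha_i, alpha_j)/(alpha_j, alpha_j); the resulting 2x2 Cartan matrix is
[[2, -1], [-3, 2]].
The roots have two lengths (squared-length ratio 3:1); the short ones are alpha_{1}. The associated Dynkin diagram is two nodes joined by a triple edge (G_2), so the type is G_2.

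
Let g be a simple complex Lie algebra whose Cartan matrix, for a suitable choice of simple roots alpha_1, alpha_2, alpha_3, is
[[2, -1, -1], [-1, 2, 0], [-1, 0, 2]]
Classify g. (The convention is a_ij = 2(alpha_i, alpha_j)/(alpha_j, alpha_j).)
The matrix has rank 3 with 2's on the diagonal. Reading the off-diagonal entries as Dynkin edges (a single edge where a_ij = a_ji = -1; a double or triple edge where a_ij * a_ji = 2 or 3), the diagram is a chain of 3 nodes with single edges (A_3). One simple-root ordering that puts it in standard form is (alpha_3, alpha_1, alpha_2). So the algebra is type A_3, i.e. sl(4).

A_3 (sl(4))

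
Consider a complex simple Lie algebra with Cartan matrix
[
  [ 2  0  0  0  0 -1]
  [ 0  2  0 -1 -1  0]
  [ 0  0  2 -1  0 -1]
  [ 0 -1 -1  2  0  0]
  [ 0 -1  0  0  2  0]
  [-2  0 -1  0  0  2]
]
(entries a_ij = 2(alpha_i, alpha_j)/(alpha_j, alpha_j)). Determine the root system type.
The matrix has rank 6 with 2's on the diagonal. Reading the off-diagonal entries as Dynkin edges (a single edge where a_ij = a_ji = -1; a double or triple edge where a_ij * a_ji = 2 or 3), the diagram is a chain of 6 nodes with a double edge at one end; the terminal node there is the unique short simple root (B_6). One simple-root ordering that puts it in standard form is (alpha_5, alpha_2, alpha_4, alpha_3, alpha_6, alpha_1). So the algebra is type B_6, i.e. so(13).

B_6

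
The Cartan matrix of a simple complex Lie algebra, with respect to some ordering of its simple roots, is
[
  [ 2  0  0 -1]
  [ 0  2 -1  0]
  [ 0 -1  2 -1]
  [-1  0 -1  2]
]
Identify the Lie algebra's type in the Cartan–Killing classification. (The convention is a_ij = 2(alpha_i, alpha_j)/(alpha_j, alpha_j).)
The matrix has rank 4 with 2's on the diagonal. Reading the off-diagonal entries as Dynkin edges (a single edge where a_ij = a_ji = -1; a double or triple edge where a_ij * a_ji = 2 or 3), the diagram is a chain of 4 nodes with single edges (A_4). One simple-root ordering that puts it in standard form is (alpha_1, alpha_4, alpha_3, alpha_2). So the algebra is type A_4, i.e. sl(5).

A_4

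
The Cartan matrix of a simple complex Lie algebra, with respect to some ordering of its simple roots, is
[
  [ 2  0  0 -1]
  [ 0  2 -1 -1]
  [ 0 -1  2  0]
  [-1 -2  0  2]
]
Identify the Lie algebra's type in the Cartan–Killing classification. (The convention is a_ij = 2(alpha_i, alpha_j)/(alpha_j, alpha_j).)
F4

The matrix has rank 4 with 2's on the diagonal. Reading the off-diagonal entries as Dynkin edges (a single edge where a_ij = a_ji = -1; a double or triple edge where a_ij * a_ji = 2 or 3), the diagram is a chain of 4 nodes with a double edge between the middle two (F_4). One simple-root ordering that puts it in standard form is (alpha_1, alpha_4, alpha_2, alpha_3). So the algebra is type F_4.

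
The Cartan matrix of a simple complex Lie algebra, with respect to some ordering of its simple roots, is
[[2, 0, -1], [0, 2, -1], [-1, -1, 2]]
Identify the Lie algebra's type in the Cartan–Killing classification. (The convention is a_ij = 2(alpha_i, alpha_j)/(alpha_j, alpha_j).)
A3

The matrix has rank 3 with 2's on the diagonal. Reading the off-diagonal entries as Dynkin edges (a single edge where a_ij = a_ji = -1; a double or triple edge where a_ij * a_ji = 2 or 3), the diagram is a chain of 3 nodes with single edges (A_3). One simple-root ordering that puts it in standard form is (alpha_1, alpha_3, alpha_2). So the algebra is type A_3, i.e. sl(4).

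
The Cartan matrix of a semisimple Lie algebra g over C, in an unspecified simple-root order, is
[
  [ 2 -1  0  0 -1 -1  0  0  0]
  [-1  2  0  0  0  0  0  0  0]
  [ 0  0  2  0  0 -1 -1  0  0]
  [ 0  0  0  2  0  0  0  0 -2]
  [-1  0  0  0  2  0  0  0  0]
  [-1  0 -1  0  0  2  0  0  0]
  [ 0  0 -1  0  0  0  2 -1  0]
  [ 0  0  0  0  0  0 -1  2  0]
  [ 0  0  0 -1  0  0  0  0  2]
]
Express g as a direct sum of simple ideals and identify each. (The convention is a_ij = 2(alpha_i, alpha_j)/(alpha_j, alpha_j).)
B_2 (so(5)) ⊕ D_7 (so(14))

The diagram associated to this matrix has two connected components: the simple roots {alpha_4, alpha_9} form a chain of 2 nodes with a double edge at one end; the terminal node there is the unique short simple root (B_2), and {alpha_1, alpha_2, alpha_3, alpha_5, alpha_6, alpha_7, alpha_8} form a chain of 5 nodes with a fork of two nodes at one end (D_7). A semisimple Lie algebra decomposes uniquely as the direct sum of simple ideals, one per connected component of its Dynkin diagram, so g ≅ B_2 ⊕ D_7 (dimension 10 + 91 = 101).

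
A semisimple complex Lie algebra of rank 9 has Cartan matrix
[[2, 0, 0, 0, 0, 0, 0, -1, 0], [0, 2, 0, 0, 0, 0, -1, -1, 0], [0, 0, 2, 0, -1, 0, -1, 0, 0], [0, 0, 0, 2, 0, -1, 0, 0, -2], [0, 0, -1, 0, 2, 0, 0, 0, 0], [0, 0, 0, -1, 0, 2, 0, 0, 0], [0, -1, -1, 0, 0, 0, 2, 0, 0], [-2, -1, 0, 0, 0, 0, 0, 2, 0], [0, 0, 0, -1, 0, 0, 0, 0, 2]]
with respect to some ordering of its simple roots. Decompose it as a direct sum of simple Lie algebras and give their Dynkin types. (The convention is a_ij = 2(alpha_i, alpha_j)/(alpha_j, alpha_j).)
The diagram associated to this matrix has two connected components: the simple roots {alpha_4, alpha_6, alpha_9} form a chain of 3 nodes with a double edge at one end; the terminal node there is the unique short simple root (B_3), and {alpha_1, alpha_2, alpha_3, alpha_5, alpha_7, alpha_8} form a chain of 6 nodes with a double edge at one end; the terminal node there is the unique short simple root (B_6). A semisimple Lie algebra decomposes uniquely as the direct sum of simple ideals, one per connected component of its Dynkin diagram, so g ≅ B_3 ⊕ B_6 (dimension 21 + 78 = 99).

B_3 (so(7)) ⊕ B_6 (so(13))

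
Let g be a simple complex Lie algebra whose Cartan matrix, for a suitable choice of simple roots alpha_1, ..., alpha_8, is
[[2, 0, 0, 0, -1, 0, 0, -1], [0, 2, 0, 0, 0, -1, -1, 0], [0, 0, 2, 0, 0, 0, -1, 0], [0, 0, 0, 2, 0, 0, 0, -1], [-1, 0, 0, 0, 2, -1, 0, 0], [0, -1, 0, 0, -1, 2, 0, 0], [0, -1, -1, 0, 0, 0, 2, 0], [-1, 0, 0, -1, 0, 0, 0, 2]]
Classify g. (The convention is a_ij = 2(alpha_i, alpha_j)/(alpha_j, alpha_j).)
A8

The matrix has rank 8 with 2's on the diagonal. Reading the off-diagonal entries as Dynkin edges (a single edge where a_ij = a_ji = -1; a double or triple edge where a_ij * a_ji = 2 or 3), the diagram is a chain of 8 nodes with single edges (A_8). One simple-root ordering that puts it in standard form is (alpha_3, alpha_7, alpha_2, alpha_6, alpha_5, alpha_1, alpha_8, alpha_4). So the algebra is type A_8, i.e. sl(9).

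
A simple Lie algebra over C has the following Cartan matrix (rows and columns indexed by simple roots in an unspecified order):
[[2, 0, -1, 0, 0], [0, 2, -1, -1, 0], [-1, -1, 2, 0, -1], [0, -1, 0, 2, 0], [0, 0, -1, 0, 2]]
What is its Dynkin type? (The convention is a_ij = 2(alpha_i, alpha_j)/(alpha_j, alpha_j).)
D_5 (so(10))

The matrix has rank 5 with 2's on the diagonal. Reading the off-diagonal entries as Dynkin edges (a single edge where a_ij = a_ji = -1; a double or triple edge where a_ij * a_ji = 2 or 3), the diagram is a chain of 3 nodes with a fork of two nodes at one end (D_5). One simple-root ordering that puts it in standard form is (alpha_4, alpha_2, alpha_3, alpha_1, alpha_5). So the algebra is type D_5, i.e. so(10).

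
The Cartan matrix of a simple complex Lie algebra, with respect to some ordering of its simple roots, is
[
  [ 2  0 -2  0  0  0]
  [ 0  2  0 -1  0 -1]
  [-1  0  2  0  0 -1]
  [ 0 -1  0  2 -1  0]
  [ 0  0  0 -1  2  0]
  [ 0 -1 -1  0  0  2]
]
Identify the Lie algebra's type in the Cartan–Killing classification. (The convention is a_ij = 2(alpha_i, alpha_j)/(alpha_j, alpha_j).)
C_6

The matrix has rank 6 with 2's on the diagonal. Reading the off-diagonal entries as Dynkin edges (a single edge where a_ij = a_ji = -1; a double or triple edge where a_ij * a_ji = 2 or 3), the diagram is a chain of 6 nodes with a double edge at one end; the terminal node there is the unique long simple root (C_6). One simple-root ordering that puts it in standard form is (alpha_5, alpha_4, alpha_2, alpha_6, alpha_3, alpha_1). So the algebra is type C_6, i.e. sp(12).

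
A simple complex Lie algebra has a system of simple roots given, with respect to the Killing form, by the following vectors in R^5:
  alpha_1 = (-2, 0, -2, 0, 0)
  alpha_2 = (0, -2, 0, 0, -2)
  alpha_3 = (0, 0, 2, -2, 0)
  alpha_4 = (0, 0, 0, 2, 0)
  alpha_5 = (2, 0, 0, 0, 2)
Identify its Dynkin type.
B5

Compute the Cartan integers a_ij = 2(alpha_i, alpha_j)/(alpha_j, alpha_j); the resulting 5x5 Cartan matrix is
[[2, 0, -1, 0, -1], [0, 2, 0, 0, -1], [-1, 0, 2, -2, 0], [0, 0, -1, 2, 0], [-1, -1, 0, 0, 2]].
The roots have two lengths (squared-length ratio 2:1); the short ones are alpha_{4}. The associated Dynkin diagram is a chain of 5 nodes with a double edge at one end; the terminal node there is the unique short simple root (B_5), so the type is B_5 (the algebra so(11)).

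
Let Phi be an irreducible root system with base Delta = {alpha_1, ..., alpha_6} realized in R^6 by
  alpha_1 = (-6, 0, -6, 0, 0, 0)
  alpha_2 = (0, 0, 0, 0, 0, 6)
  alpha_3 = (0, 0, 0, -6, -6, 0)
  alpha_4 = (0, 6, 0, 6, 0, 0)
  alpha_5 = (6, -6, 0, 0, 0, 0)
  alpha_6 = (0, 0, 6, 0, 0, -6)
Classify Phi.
type B_6

Compute the Cartan integers a_ij = 2(alpha_i, alpha_j)/(alpha_j, alpha_j); the resulting 6x6 Cartan matrix is
[[2, 0, 0, 0, -1, -1], [0, 2, 0, 0, 0, -1], [0, 0, 2, -1, 0, 0], [0, 0, -1, 2, -1, 0], [-1, 0, 0, -1, 2, 0], [-1, -2, 0, 0, 0, 2]].
The roots have two lengths (squared-length ratio 2:1); the short ones are alpha_{2}. The associated Dynkin diagram is a chain of 6 nodes with a double edge at one end; the terminal node there is the unique short simple root (B_6), so the type is B_6 (the algebra so(13)).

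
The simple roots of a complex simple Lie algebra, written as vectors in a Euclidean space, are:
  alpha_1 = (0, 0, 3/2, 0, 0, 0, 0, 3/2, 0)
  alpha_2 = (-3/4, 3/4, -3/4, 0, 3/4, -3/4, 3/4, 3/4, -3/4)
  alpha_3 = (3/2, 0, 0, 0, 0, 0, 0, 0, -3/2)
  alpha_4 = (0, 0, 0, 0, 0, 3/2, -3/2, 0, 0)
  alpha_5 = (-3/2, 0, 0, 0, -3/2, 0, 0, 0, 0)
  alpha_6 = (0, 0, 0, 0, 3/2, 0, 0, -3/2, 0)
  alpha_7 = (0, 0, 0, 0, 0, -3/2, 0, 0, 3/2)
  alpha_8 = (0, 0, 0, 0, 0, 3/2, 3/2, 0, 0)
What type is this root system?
Compute the Cartan integers a_ij = 2(alpha_i, alpha_j)/(alpha_j, alpha_j); the resulting 8x8 Cartan matrix is
[[2, 0, 0, 0, 0, -1, 0, 0], [0, 2, 0, -1, 0, 0, 0, 0], [0, 0, 2, 0, -1, 0, -1, 0], [0, -1, 0, 2, 0, 0, -1, 0], [0, 0, -1, 0, 2, -1, 0, 0], [-1, 0, 0, 0, -1, 2, 0, 0], [0, 0, -1, -1, 0, 0, 2, -1], [0, 0, 0, 0, 0, 0, -1, 2]].
All simple roots have the same length, so the diagram is simply laced. The associated Dynkin diagram is a chain of 7 nodes with one extra node attached to the third node from one end (E_8), so the type is E_8.

E8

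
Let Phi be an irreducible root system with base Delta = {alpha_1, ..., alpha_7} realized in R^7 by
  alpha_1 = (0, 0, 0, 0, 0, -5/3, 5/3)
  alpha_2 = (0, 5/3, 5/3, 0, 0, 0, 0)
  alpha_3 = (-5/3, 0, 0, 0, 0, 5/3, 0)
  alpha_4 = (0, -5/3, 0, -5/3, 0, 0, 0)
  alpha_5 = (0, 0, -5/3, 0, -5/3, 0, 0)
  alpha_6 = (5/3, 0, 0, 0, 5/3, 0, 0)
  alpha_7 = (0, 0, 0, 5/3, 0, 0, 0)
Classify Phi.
Compute the Cartan integers a_ij = 2(alpha_i, alpha_j)/(alpha_j, alpha_j); the resulting 7x7 Cartan matrix is
[[2, 0, -1, 0, 0, 0, 0], [0, 2, 0, -1, -1, 0, 0], [-1, 0, 2, 0, 0, -1, 0], [0, -1, 0, 2, 0, 0, -2], [0, -1, 0, 0, 2, -1, 0], [0, 0, -1, 0, -1, 2, 0], [0, 0, 0, -1, 0, 0, 2]].
The roots have two lengths (squared-length ratio 2:1); the short ones are alpha_{7}. The associated Dynkin diagram is a chain of 7 nodes with a double edge at one end; the terminal node there is the unique short simple root (B_7), so the type is B_7 (the algebra so(15)).

B_7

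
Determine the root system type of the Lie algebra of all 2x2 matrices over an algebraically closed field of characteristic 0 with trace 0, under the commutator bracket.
A1

This is sl(2), which has dimension 2^2 - 1 = 3 and rank 2 - 1 = 1 (a Cartan subalgebra is the diagonal traceless matrices). In the classification of classical Lie algebras, the special linear algebra sl(n+1) has type A_n; here n = 1, so the Dynkin diagram is a chain of 1 nodes with single edges (A_1). Hence the type is A_1.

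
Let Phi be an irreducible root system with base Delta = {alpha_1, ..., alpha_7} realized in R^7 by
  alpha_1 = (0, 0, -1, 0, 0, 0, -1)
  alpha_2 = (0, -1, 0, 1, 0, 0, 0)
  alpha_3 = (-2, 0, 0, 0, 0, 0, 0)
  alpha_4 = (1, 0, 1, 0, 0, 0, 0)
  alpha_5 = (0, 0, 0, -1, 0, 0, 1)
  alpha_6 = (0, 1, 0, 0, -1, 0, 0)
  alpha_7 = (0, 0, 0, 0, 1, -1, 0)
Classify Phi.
C_7

Compute the Cartan integers a_ij = 2(alpha_i, alpha_j)/(alpha_j, alpha_j); the resulting 7x7 Cartan matrix is
[[2, 0, 0, -1, -1, 0, 0], [0, 2, 0, 0, -1, -1, 0], [0, 0, 2, -2, 0, 0, 0], [-1, 0, -1, 2, 0, 0, 0], [-1, -1, 0, 0, 2, 0, 0], [0, -1, 0, 0, 0, 2, -1], [0, 0, 0, 0, 0, -1, 2]].
The roots have two lengths (squared-length ratio 2:1); the short ones are alpha_{1,2,4,5,6,7}. The associated Dynkin diagram is a chain of 7 nodes with a double edge at one end; the terminal node there is the unique long simple root (C_7), so the type is C_7 (the algebra sp(14)).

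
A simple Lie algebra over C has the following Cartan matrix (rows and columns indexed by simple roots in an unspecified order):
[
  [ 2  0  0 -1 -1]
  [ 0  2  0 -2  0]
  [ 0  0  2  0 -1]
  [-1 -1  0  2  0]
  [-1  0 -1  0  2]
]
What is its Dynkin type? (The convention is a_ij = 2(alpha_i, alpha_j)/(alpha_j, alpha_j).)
The matrix has rank 5 with 2's on the diagonal. Reading the off-diagonal entries as Dynkin edges (a single edge where a_ij = a_ji = -1; a double or triple edge where a_ij * a_ji = 2 or 3), the diagram is a chain of 5 nodes with a double edge at one end; the terminal node there is the unique long simple root (C_5). One simple-root ordering that puts it in standard form is (alpha_3, alpha_5, alpha_1, alpha_4, alpha_2). So the algebra is type C_5, i.e. sp(10).

C_5 (sp(10))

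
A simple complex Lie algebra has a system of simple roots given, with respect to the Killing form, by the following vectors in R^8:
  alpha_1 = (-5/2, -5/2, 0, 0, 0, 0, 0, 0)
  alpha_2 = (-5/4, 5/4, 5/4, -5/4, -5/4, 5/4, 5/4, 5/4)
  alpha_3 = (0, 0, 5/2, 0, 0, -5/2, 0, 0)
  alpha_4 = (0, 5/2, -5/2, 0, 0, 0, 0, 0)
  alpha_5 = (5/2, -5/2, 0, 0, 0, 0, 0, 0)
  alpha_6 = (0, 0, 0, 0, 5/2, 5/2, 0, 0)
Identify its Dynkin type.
Compute the Cartan integers a_ij = 2(alpha_i, alpha_j)/(alpha_j, alpha_j); the resulting 6x6 Cartan matrix is
[[2, 0, 0, -1, 0, 0], [0, 2, 0, 0, -1, 0], [0, 0, 2, -1, 0, -1], [-1, 0, -1, 2, -1, 0], [0, -1, 0, -1, 2, 0], [0, 0, -1, 0, 0, 2]].
All simple roots have the same length, so the diagram is simply laced. The associated Dynkin diagram is a chain of 5 nodes with one extra node attached to the third node from one end (E_6), so the type is E_6.

E_6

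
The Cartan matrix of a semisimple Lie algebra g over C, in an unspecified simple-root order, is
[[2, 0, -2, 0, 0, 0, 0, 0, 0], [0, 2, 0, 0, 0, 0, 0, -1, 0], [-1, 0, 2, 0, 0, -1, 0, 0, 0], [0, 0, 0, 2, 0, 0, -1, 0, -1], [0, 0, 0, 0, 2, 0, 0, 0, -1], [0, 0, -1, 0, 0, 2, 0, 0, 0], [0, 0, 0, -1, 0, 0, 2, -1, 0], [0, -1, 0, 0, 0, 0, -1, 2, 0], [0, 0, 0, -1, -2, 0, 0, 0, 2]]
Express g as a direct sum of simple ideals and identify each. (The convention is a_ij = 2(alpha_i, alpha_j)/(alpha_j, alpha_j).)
B6 ⊕ C3

The diagram associated to this matrix has two connected components: the simple roots {alpha_2, alpha_4, alpha_5, alpha_7, alpha_8, alpha_9} form a chain of 6 nodes with a double edge at one end; the terminal node there is the unique short simple root (B_6), and {alpha_1, alpha_3, alpha_6} form a chain of 3 nodes with a double edge at one end; the terminal node there is the unique long simple root (C_3). A semisimple Lie algebra decomposes uniquely as the direct sum of simple ideals, one per connected component of its Dynkin diagram, so g ≅ B_6 ⊕ C_3 (dimension 78 + 21 = 99).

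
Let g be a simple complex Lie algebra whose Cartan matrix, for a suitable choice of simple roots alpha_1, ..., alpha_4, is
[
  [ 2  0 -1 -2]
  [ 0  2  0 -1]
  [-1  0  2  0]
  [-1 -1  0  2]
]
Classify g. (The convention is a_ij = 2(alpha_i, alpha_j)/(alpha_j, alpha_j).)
F_4

The matrix has rank 4 with 2's on the diagonal. Reading the off-diagonal entries as Dynkin edges (a single edge where a_ij = a_ji = -1; a double or triple edge where a_ij * a_ji = 2 or 3), the diagram is a chain of 4 nodes with a double edge between the middle two (F_4). One simple-root ordering that puts it in standard form is (alpha_3, alpha_1, alpha_4, alpha_2). So the algebra is type F_4.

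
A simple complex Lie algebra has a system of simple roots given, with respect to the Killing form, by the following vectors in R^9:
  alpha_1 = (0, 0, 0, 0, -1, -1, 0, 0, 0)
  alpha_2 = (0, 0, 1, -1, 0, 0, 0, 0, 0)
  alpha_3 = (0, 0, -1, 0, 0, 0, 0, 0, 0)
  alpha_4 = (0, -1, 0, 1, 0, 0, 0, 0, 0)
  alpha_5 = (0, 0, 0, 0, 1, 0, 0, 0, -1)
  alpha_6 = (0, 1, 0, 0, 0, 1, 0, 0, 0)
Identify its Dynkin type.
B_6 (so(13))

Compute the Cartan integers a_ij = 2(alpha_i, alpha_j)/(alpha_j, alpha_j); the resulting 6x6 Cartan matrix is
[[2, 0, 0, 0, -1, -1], [0, 2, -2, -1, 0, 0], [0, -1, 2, 0, 0, 0], [0, -1, 0, 2, 0, -1], [-1, 0, 0, 0, 2, 0], [-1, 0, 0, -1, 0, 2]].
The roots have two lengths (squared-length ratio 2:1); the short ones are alpha_{3}. The associated Dynkin diagram is a chain of 6 nodes with a double edge at one end; the terminal node there is the unique short simple root (B_6), so the type is B_6 (the algebra so(13)).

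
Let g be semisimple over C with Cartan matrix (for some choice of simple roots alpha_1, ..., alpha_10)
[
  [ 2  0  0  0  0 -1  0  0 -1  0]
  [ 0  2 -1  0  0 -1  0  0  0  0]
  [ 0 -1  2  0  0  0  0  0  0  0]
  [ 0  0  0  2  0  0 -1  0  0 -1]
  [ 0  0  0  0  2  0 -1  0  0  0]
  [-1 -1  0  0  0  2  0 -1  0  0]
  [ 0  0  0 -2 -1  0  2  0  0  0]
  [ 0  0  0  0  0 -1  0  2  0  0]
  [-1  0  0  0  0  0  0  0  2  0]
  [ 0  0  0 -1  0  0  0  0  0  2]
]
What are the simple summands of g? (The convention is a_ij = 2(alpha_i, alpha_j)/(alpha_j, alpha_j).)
E_6 + F_4

The diagram associated to this matrix has two connected components: the simple roots {alpha_1, alpha_2, alpha_3, alpha_6, alpha_8, alpha_9} form a chain of 5 nodes with one extra node attached to the third node from one end (E_6), and {alpha_4, alpha_5, alpha_7, alpha_10} form a chain of 4 nodes with a double edge between the middle two (F_4). A semisimple Lie algebra decomposes uniquely as the direct sum of simple ideals, one per connected component of its Dynkin diagram, so g ≅ E_6 ⊕ F_4 (dimension 78 + 52 = 130).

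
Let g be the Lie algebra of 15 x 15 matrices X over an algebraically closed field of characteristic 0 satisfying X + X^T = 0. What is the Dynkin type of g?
This is so(15) with 15 odd, which has dimension 15(15-1)/2 = 105 and rank (15-1)/2 = 7. In the classification of classical Lie algebras, the orthogonal algebra so(2n+1) in an odd number of variables has type B_n; here n = 7, so the Dynkin diagram is a chain of 7 nodes with a double edge at one end; the terminal node there is the unique short simple root (B_7). Hence the type is B_7.

type B_7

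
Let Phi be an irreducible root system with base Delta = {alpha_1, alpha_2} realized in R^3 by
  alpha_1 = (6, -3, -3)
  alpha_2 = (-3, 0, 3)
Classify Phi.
Compute the Cartan integers a_ij = 2(alpha_i, alpha_j)/(alpha_j, alpha_j); the resulting 2x2 Cartan matrix is
[[2, -3], [-1, 2]].
The roots have two lengths (squared-length ratio 3:1); the short ones are alpha_{2}. The associated Dynkin diagram is two nodes joined by a triple edge (G_2), so the type is G_2.

type G_2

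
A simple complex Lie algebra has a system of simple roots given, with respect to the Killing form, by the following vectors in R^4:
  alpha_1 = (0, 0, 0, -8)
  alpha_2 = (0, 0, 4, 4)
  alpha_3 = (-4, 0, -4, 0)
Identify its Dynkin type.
Compute the Cartan integers a_ij = 2(alpha_i, alpha_j)/(alpha_j, alpha_j); the resulting 3x3 Cartan matrix is
[[2, -2, 0], [-1, 2, -1], [0, -1, 2]].
The roots have two lengths (squared-length ratio 2:1); the short ones are alpha_{2,3}. The associated Dynkin diagram is a chain of 3 nodes with a double edge at one end; the terminal node there is the unique long simple root (C_3), so the type is C_3 (the algebra sp(6)).

type C_3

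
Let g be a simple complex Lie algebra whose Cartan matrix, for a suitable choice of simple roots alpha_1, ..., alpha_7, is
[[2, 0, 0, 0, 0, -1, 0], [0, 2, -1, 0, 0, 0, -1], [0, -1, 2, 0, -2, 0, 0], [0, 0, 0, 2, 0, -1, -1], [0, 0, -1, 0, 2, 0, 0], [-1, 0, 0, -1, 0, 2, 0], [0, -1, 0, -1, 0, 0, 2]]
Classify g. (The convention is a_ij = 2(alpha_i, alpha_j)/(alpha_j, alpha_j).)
The matrix has rank 7 with 2's on the diagonal. Reading the off-diagonal entries as Dynkin edges (a single edge where a_ij = a_ji = -1; a double or triple edge where a_ij * a_ji = 2 or 3), the diagram is a chain of 7 nodes with a double edge at one end; the terminal node there is the unique short simple root (B_7). One simple-root ordering that puts it in standard form is (alpha_1, alpha_6, alpha_4, alpha_7, alpha_2, alpha_3, alpha_5). So the algebra is type B_7, i.e. so(15).

B_7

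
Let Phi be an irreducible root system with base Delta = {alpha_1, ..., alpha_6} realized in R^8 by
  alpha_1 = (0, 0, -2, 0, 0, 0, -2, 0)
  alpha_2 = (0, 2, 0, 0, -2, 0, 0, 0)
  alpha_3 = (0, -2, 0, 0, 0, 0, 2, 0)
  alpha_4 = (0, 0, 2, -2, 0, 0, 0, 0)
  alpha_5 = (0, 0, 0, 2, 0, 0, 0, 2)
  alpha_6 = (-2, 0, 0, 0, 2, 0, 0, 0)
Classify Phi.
A_6

Compute the Cartan integers a_ij = 2(alpha_i, alpha_j)/(alpha_j, alpha_j); the resulting 6x6 Cartan matrix is
[[2, 0, -1, -1, 0, 0], [0, 2, -1, 0, 0, -1], [-1, -1, 2, 0, 0, 0], [-1, 0, 0, 2, -1, 0], [0, 0, 0, -1, 2, 0], [0, -1, 0, 0, 0, 2]].
All simple roots have the same length, so the diagram is simply laced. The associated Dynkin diagram is a chain of 6 nodes with single edges (A_6), so the type is A_6 (the algebra sl(7)).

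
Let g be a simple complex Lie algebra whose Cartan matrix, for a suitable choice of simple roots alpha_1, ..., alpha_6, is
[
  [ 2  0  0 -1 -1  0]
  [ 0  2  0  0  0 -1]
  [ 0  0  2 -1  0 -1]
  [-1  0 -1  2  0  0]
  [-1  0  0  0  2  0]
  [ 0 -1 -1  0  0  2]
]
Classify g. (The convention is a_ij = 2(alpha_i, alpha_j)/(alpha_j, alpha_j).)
The matrix has rank 6 with 2's on the diagonal. Reading the off-diagonal entries as Dynkin edges (a single edge where a_ij = a_ji = -1; a double or triple edge where a_ij * a_ji = 2 or 3), the diagram is a chain of 6 nodes with single edges (A_6). One simple-root ordering that puts it in standard form is (alpha_2, alpha_6, alpha_3, alpha_4, alpha_1, alpha_5). So the algebra is type A_6, i.e. sl(7).

A6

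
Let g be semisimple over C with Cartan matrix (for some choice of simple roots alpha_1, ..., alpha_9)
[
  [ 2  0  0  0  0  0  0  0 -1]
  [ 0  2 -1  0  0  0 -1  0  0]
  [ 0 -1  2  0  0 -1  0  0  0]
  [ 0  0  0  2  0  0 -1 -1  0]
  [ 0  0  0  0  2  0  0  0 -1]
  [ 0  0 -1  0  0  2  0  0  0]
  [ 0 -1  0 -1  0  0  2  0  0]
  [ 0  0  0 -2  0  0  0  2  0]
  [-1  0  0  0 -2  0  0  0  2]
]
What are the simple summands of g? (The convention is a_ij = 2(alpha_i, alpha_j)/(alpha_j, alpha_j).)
B_3 (so(7)) ⊕ C_6 (sp(12))

The diagram associated to this matrix has two connected components: the simple roots {alpha_1, alpha_5, alpha_9} form a chain of 3 nodes with a double edge at one end; the terminal node there is the unique short simple root (B_3), and {alpha_2, alpha_3, alpha_4, alpha_6, alpha_7, alpha_8} form a chain of 6 nodes with a double edge at one end; the terminal node there is the unique long simple root (C_6). A semisimple Lie algebra decomposes uniquely as the direct sum of simple ideals, one per connected component of its Dynkin diagram, so g ≅ B_3 ⊕ C_6 (dimension 21 + 78 = 99).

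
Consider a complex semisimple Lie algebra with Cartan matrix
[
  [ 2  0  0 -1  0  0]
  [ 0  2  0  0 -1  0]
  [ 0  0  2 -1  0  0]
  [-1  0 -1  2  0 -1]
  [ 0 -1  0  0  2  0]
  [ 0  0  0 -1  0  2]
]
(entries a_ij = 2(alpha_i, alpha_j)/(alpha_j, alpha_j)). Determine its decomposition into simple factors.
The diagram associated to this matrix has two connected components: the simple roots {alpha_2, alpha_5} form a chain of 2 nodes with single edges (A_2), and {alpha_1, alpha_3, alpha_4, alpha_6} form a chain of 2 nodes with a fork of two nodes at one end (D_4). A semisimple Lie algebra decomposes uniquely as the direct sum of simple ideals, one per connected component of its Dynkin diagram, so g ≅ A_2 ⊕ D_4 (dimension 8 + 28 = 36).

type A_2 + type D_4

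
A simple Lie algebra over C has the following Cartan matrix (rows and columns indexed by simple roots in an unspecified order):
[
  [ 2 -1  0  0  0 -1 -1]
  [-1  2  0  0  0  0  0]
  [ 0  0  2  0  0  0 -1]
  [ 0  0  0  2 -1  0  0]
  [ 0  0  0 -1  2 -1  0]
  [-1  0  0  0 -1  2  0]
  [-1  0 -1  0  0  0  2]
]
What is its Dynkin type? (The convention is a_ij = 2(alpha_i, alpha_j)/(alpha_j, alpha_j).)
The matrix has rank 7 with 2's on the diagonal. Reading the off-diagonal entries as Dynkin edges (a single edge where a_ij = a_ji = -1; a double or triple edge where a_ij * a_ji = 2 or 3), the diagram is a chain of 6 nodes with one extra node attached to the third node from one end (E_7). One simple-root ordering that puts it in standard form is (alpha_3, alpha_2, alpha_7, alpha_1, alpha_6, alpha_5, alpha_4). So the algebra is type E_7.

E_7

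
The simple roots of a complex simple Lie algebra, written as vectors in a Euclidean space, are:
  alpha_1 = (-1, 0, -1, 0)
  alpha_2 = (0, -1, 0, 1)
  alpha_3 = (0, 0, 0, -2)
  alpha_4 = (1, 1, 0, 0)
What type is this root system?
Compute the Cartan integers a_ij = 2(alpha_i, alpha_j)/(alpha_j, alpha_j); the resulting 4x4 Cartan matrix is
[[2, 0, 0, -1], [0, 2, -1, -1], [0, -2, 2, 0], [-1, -1, 0, 2]].
The roots have two lengths (squared-length ratio 2:1); the short ones are alpha_{1,2,4}. The associated Dynkin diagram is a chain of 4 nodes with a double edge at one end; the terminal node there is the unique long simple root (C_4), so the type is C_4 (the algebra sp(8)).

type C_4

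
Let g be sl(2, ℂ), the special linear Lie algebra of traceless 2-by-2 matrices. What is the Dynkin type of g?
A_1 (sl(2))

This is sl(2), which has dimension 2^2 - 1 = 3 and rank 2 - 1 = 1 (a Cartan subalgebra is the diagonal traceless matrices). In the classification of classical Lie algebras, the special linear algebra sl(n+1) has type A_n; here n = 1, so the Dynkin diagram is a chain of 1 nodes with single edges (A_1). Hence the type is A_1.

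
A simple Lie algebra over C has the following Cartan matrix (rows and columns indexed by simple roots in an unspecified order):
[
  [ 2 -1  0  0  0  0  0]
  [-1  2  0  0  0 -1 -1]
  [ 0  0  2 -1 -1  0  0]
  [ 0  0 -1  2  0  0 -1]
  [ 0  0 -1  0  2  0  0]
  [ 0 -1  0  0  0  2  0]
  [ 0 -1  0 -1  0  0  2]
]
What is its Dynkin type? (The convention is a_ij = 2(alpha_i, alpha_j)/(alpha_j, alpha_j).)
D7

The matrix has rank 7 with 2's on the diagonal. Reading the off-diagonal entries as Dynkin edges (a single edge where a_ij = a_ji = -1; a double or triple edge where a_ij * a_ji = 2 or 3), the diagram is a chain of 5 nodes with a fork of two nodes at one end (D_7). One simple-root ordering that puts it in standard form is (alpha_5, alpha_3, alpha_4, alpha_7, alpha_2, alpha_6, alpha_1). So the algebra is type D_7, i.e. so(14).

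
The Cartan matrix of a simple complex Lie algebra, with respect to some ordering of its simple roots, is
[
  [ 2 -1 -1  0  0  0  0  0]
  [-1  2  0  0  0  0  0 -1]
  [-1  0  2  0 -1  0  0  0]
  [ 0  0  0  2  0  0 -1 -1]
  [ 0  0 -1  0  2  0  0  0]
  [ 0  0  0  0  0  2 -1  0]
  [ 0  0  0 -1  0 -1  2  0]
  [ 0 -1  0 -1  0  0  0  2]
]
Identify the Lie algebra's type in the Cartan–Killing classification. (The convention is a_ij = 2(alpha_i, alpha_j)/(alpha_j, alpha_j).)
The matrix has rank 8 with 2's on the diagonal. Reading the off-diagonal entries as Dynkin edges (a single edge where a_ij = a_ji = -1; a double or triple edge where a_ij * a_ji = 2 or 3), the diagram is a chain of 8 nodes with single edges (A_8). One simple-root ordering that puts it in standard form is (alpha_5, alpha_3, alpha_1, alpha_2, alpha_8, alpha_4, alpha_7, alpha_6). So the algebra is type A_8, i.e. sl(9).

A_8 (sl(9))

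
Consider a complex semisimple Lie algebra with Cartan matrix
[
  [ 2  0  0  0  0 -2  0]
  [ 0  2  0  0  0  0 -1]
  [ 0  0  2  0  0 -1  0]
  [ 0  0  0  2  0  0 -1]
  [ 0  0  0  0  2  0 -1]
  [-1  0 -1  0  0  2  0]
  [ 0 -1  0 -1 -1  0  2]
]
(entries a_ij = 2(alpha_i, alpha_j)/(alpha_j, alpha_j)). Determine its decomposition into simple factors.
The diagram associated to this matrix has two connected components: the simple roots {alpha_1, alpha_3, alpha_6} form a chain of 3 nodes with a double edge at one end; the terminal node there is the unique long simple root (C_3), and {alpha_2, alpha_4, alpha_5, alpha_7} form a chain of 2 nodes with a fork of two nodes at one end (D_4). A semisimple Lie algebra decomposes uniquely as the direct sum of simple ideals, one per connected component of its Dynkin diagram, so g ≅ C_3 ⊕ D_4 (dimension 21 + 28 = 49).

C3 + D4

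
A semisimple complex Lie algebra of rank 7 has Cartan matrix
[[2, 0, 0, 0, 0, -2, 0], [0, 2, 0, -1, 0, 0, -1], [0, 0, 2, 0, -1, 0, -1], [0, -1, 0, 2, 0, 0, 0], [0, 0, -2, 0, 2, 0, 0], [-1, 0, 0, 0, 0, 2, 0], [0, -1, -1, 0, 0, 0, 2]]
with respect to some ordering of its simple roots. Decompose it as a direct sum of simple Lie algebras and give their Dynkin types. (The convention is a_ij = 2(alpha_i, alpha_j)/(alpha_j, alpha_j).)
The diagram associated to this matrix has two connected components: the simple roots {alpha_1, alpha_6} form a chain of 2 nodes with a double edge at one end; the terminal node there is the unique short simple root (B_2), and {alpha_2, alpha_3, alpha_4, alpha_5, alpha_7} form a chain of 5 nodes with a double edge at one end; the terminal node there is the unique long simple root (C_5). A semisimple Lie algebra decomposes uniquely as the direct sum of simple ideals, one per connected component of its Dynkin diagram, so g ≅ B_2 ⊕ C_5 (dimension 10 + 55 = 65).

B_2 ⊕ C_5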